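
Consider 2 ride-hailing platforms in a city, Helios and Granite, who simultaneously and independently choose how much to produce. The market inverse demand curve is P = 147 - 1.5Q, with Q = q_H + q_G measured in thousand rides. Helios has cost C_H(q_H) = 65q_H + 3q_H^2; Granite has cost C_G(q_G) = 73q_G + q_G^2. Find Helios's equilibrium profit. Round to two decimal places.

220.13

Helios's profit: π_H = (147 - 1.5Q)q_H - (65q_H + 3q_H²). Setting ∂π_H/∂q_H = 0: 82 - 9q_H - (3/2)(q_G) = 0.
Granite's first-order condition: 74 - 5q_G - (3/2)(q_H) = 0.
So q_H = (82 - (3/2)q_G)/9 and q_G = (74 - (3/2)q_H)/5.
Substituting one into the other gives q_H = 1196/171 and q_G = 724/57.
Price P = 147 - (3/2)·19.6959 = 117.4561.
Helios's profit: 117.4561·(1196/171) - 65·(1196/171) - 3(1196/171)² = 220.1317.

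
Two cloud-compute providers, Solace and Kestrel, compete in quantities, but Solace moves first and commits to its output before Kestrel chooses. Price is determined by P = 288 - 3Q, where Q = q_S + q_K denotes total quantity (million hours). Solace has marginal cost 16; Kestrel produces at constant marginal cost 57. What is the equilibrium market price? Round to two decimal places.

Solve by backward induction. Given q_S, the follower Kestrel maximises π_K = (288 - 3q_S - 3q_K)q_K - 57q_K.
Follower FOC: 231 - 3q_S - 6q_K = 0, so q_K(q_S) = (231 - 3q_S)/6.
The leader anticipates this reaction. Substituting into P = 288 - 3Q gives P = 345/2 - (3/2)q_S, so π_S = (345/2 - (3/2)q_S)q_S - 16q_S.
The leader's first-order condition 313/2 - 3q_S = 0 yields q_S = 313/6.
Then q_K = (231 - 3·(313/6))/6 = 149/12.
Total output Q = 775/12, so price P = 288 - 3·(775/12) = 377/4.

94.25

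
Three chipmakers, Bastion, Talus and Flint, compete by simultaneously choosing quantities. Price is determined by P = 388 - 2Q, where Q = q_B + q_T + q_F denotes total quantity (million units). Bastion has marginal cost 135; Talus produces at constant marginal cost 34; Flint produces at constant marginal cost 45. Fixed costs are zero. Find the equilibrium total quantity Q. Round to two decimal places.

118.75

Bastion's profit: π_B = (388 - 2Q)q_B - (135q_B). Setting ∂π_B/∂q_B = 0: 253 - 4q_B - 2(q_T + q_F) = 0.
Talus's first-order condition: 354 - 4q_T - 2(q_B + q_F) = 0.
Flint's profit: π_F = (388 - 2Q)q_F - (45q_F). Setting ∂π_F/∂q_F = 0: 343 - 4q_F - 2(q_B + q_T) = 0.
Summing all 3 equations gives 950 − 8Q = 0, hence Q = 475/4.
Back-substituting: q_B = (253 − 475/2)/2 = 31/4, q_T = (354 − 475/2)/2 = 233/4, q_F = (343 − 475/2)/2 = 211/4.
Total output Q = 31/4 + 233/4 + 211/4 = 475/4.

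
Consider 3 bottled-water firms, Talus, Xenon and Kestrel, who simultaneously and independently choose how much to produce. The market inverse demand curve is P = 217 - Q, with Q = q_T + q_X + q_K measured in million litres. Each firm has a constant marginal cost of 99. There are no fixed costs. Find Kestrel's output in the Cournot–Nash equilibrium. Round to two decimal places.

29.50

Each firm earns π_i = (217 - Q)q_i - 99q_i.
First-order condition (treating rivals' output as given): 118 - 2q_i - Σ_{j≠i} q_j = 0.
With identical firms every q_j equals q_i, so Σ_{j≠i} q_j = 2q_i and 118 = 4q_i, giving q_i = 59/2.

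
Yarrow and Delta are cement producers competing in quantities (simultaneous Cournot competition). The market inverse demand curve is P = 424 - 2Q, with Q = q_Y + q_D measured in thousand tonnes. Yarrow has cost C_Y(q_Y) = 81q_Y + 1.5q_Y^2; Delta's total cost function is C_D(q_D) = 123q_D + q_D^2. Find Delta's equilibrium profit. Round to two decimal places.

4195.10

Yarrow's profit: π_Y = (424 - 2Q)q_Y - (81q_Y + (3/2)q_Y²). Setting ∂π_Y/∂q_Y = 0: 343 - 7q_Y - 2(q_D) = 0.
Delta's profit: π_D = (424 - 2Q)q_D - (123q_D + q_D²). Setting ∂π_D/∂q_D = 0: 301 - 6q_D - 2(q_Y) = 0.
So q_Y = (343 - 2q_D)/7 and q_D = (301 - 2q_Y)/6.
Solving the pair: q_Y = 728/19, q_D = 1421/38.
Price P = 424 - 2·75.7105 = 272.5789.
Delta's profit: 272.5789·(1421/38) - 123·(1421/38) - (1421/38)² = 4195.0990.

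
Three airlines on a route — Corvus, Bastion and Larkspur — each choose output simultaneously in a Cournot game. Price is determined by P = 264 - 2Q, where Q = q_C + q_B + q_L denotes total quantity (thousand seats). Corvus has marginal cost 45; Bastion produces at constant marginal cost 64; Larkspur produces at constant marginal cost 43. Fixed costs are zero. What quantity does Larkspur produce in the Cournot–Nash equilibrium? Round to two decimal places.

30.50

Corvus's profit: π_C = (264 - 2Q)q_C - (45q_C). Setting ∂π_C/∂q_C = 0: 219 - 4q_C - 2(q_B + q_L) = 0.
Bastion's first-order condition: 200 - 4q_B - 2(q_C + q_L) = 0.
Larkspur's profit: π_L = (264 - 2Q)q_L - (43q_L). Setting ∂π_L/∂q_L = 0: 221 - 4q_L - 2(q_C + q_B) = 0.
Summing all 3 equations gives 640 − 8Q = 0, hence Q = 80.
Back-substituting: q_C = (219 − 160)/2 = 59/2, q_B = (200 − 160)/2 = 20, q_L = (221 − 160)/2 = 61/2.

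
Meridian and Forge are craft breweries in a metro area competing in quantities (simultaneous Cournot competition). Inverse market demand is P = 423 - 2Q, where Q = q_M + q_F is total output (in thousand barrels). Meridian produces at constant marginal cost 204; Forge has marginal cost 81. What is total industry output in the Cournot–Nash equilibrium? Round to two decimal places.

Meridian's profit: π_M = (423 - 2Q)q_M - (204q_M). Setting ∂π_M/∂q_M = 0: 219 - 4q_M - 2(q_F) = 0.
Forge's first-order condition: 342 - 4q_F - 2(q_M) = 0.
So q_M = (219 - 2q_F)/4 and q_F = (342 - 2q_M)/4.
Substituting one into the other gives q_M = 16 and q_F = 155/2.
Total output Q = 16 + 155/2 = 187/2.

93.50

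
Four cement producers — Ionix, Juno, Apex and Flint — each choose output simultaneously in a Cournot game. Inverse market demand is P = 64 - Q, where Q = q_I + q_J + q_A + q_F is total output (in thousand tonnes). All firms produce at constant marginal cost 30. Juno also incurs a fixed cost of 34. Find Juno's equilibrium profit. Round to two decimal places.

12.24

A representative firm's profit is π_i = q_i(64 - Q) - 30q_i.
First-order condition (treating rivals' output as given): 34 - 2q_i - Σ_{j≠i} q_j = 0.
By symmetry each firm produces the same amount; substituting Σ_{j≠i} q_j = 3q_i yields q_i = 34/5.
Price P = 64 - 136/5 = 184/5.
Juno's profit: (184/5 - 30)·(34/5) - 34 = 306/25.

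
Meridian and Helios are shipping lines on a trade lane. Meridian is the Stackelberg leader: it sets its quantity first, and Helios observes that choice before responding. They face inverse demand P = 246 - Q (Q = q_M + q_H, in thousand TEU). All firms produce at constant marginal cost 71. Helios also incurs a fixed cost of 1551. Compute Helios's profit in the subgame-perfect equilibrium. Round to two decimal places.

363.06

Solve by backward induction. Given q_M, the follower Helios maximises π_H = (246 - q_M - q_H)q_H - 71q_H.
∂π_H/∂q_H = 175 - q_M - 2q_H = 0 gives the reaction function q_H = (175 - q_M)/2.
The leader anticipates this reaction. Substituting into P = 246 - Q gives P = 317/2 - (1/2)q_M, so π_M = (317/2 - (1/2)q_M)q_M - 71q_M.
Leader FOC: 175/2 - q_M = 0, so q_M = 175/2.
Then q_H = (175 - 175/2)/2 = 175/4.
Price P = 246 - 525/4 = 459/4.
Helios's profit: (459/4 - 71)·(175/4) - 1551 = 363.0625.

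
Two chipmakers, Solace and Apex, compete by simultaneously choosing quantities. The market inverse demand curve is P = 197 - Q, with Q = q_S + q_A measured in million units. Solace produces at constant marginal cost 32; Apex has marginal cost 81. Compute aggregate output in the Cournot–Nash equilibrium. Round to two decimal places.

93.67

Solace's profit: π_S = (197 - Q)q_S - (32q_S). Setting ∂π_S/∂q_S = 0: 165 - 2q_S - (q_A) = 0.
Apex's profit: π_A = (197 - Q)q_A - (81q_A). Setting ∂π_A/∂q_A = 0: 116 - 2q_A - (q_S) = 0.
Rearranging gives the reaction functions q_S = (165 - q_A)/2 and q_A = (116 - q_S)/2.
Solving the pair: q_S = 214/3, q_A = 67/3.
Total output Q = 214/3 + 67/3 = 281/3.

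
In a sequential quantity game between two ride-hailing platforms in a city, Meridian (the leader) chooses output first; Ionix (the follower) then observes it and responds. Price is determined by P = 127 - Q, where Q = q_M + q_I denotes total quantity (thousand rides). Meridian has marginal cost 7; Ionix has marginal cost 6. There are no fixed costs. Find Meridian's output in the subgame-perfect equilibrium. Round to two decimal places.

59.50

Solve by backward induction. Given q_M, the follower Ionix maximises π_I = (127 - q_M - q_I)q_I - 6q_I.
Setting the follower's marginal profit to zero, 121 - q_M - 2q_I = 0, i.e. q_I = (121 - q_M)/2.
The leader anticipates this reaction. Substituting into P = 127 - Q gives P = 133/2 - (1/2)q_M, so π_M = (133/2 - (1/2)q_M)q_M - 7q_M.
Maximising: ∂π_M/∂q_M = 119/2 - q_M = 0, giving q_M = 119/2.
Then q_I = (121 - 119/2)/2 = 123/4.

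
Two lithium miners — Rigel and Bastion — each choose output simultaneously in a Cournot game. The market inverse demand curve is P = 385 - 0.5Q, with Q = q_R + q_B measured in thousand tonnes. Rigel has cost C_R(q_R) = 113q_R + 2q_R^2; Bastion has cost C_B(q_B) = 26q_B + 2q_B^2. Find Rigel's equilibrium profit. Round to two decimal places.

Rigel's profit: π_R = (385 - 0.5Q)q_R - (113q_R + 2q_R²). Setting ∂π_R/∂q_R = 0: 272 - 5q_R - (1/2)(q_B) = 0.
Bastion's first-order condition: 359 - 5q_B - (1/2)(q_R) = 0.
So q_R = (272 - (1/2)q_B)/5 and q_B = (359 - (1/2)q_R)/5.
Substituting one into the other gives q_R = 1574/33 and q_B = 67.0303.
Price P = 385 - (1/2)·(1262/11) = 327.6364.
Rigel's profit: 327.6364·(1574/33) - 113·(1574/33) - 2(1574/33)² = 5687.5023.

5687.50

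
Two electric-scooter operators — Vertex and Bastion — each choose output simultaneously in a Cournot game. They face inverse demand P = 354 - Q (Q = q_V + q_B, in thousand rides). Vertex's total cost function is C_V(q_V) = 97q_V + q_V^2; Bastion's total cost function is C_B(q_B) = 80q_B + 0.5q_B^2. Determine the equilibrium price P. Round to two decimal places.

232.55

Vertex's profit: π_V = (354 - Q)q_V - (97q_V + q_V²). Setting ∂π_V/∂q_V = 0: 257 - 4q_V - (q_B) = 0.
Bastion's profit: π_B = (354 - Q)q_B - (80q_B + (1/2)q_B²). Setting ∂π_B/∂q_B = 0: 274 - 3q_B - (q_V) = 0.
Best responses: q_V = (257 - q_B)/4, q_B = (274 - q_V)/3.
Substituting one into the other gives q_V = 497/11 and q_B = 839/11.
Total output Q = 1336/11, so price P = 354 - 1336/11 = 232.5455.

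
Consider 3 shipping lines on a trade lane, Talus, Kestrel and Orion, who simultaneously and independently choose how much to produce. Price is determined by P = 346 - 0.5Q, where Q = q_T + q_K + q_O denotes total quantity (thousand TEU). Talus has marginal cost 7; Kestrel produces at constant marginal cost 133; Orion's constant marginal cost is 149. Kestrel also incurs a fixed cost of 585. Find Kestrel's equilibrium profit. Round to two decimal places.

741.13

Talus's profit: π_T = (346 - 0.5Q)q_T - (7q_T). Setting ∂π_T/∂q_T = 0: 339 - q_T - (1/2)(q_K + q_O) = 0.
Kestrel's profit: π_K = (346 - 0.5Q)q_K - (133q_K). Setting ∂π_K/∂q_K = 0: 213 - q_K - (1/2)(q_T + q_O) = 0.
Orion's first-order condition: 197 - q_O - (1/2)(q_T + q_K) = 0.
Summing all 3 equations gives 749 − 2Q = 0, hence Q = 749/2.
Back-substituting: q_T = (339 − 749/4)/(1/2) = 607/2, q_K = (213 − 749/4)/(1/2) = 103/2, q_O = (197 − 749/4)/(1/2) = 39/2.
Price P = 346 - (1/2)·(749/2) = 635/4.
Kestrel's profit: (635/4 - 133)·(103/2) - 585 = 741.1250.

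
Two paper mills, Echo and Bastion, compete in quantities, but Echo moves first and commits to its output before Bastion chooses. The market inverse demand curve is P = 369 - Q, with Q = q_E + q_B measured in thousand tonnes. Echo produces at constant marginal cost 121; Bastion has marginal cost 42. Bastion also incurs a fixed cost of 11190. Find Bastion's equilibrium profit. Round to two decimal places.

Solve by backward induction. Given q_E, the follower Bastion maximises π_B = (369 - q_E - q_B)q_B - 42q_B.
∂π_B/∂q_B = 327 - q_E - 2q_B = 0 gives the reaction function q_B = (327 - q_E)/2.
Echo substitutes q_B(q_E) into its own profit: π_E = q_E(369 - q_E - (327 - q_E)/2) - 121q_E = (411/2 - (1/2)q_E)q_E - 121q_E.
Leader FOC: 169/2 - q_E = 0, so q_E = 169/2.
Then q_B = (327 - 169/2)/2 = 485/4.
Price P = 369 - 823/4 = 653/4.
Bastion's profit: (653/4 - 42)·(485/4) - 11190 = 3511.5625.

3511.56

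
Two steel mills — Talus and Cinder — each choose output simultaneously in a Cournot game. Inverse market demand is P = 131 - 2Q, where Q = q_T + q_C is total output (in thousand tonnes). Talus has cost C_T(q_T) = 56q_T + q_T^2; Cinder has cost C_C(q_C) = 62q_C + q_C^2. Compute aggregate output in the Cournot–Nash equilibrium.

18

Talus's profit: π_T = (131 - 2Q)q_T - (56q_T + q_T²). Setting ∂π_T/∂q_T = 0: 75 - 6q_T - 2(q_C) = 0.
Cinder's profit: π_C = (131 - 2Q)q_C - (62q_C + q_C²). Setting ∂π_C/∂q_C = 0: 69 - 6q_C - 2(q_T) = 0.
Rearranging gives the reaction functions q_T = (75 - 2q_C)/6 and q_C = (69 - 2q_T)/6.
Solving the pair: q_T = 39/4, q_C = 33/4.
Total output Q = 39/4 + 33/4 = 18.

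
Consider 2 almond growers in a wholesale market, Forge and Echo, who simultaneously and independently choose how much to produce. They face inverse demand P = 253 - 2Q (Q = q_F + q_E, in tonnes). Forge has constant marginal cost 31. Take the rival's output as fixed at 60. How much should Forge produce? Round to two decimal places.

With the rival's output fixed at 60, Forge's profit is π_F = (253 - 2·60 - 2q_F)q_F - (31q_F) = (133 - 2q_F)q_F - (31q_F).
∂π_F/∂q_F = 102 - 4q_F = 0, so q_F = 51/2.

25.50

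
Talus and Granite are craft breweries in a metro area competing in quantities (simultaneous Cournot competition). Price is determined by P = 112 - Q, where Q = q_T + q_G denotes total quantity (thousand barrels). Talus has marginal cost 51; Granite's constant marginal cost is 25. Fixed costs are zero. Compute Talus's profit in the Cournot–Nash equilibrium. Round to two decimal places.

136.11

Talus's profit: π_T = (112 - Q)q_T - (51q_T). Setting ∂π_T/∂q_T = 0: 61 - 2q_T - (q_G) = 0.
Granite's profit: π_G = (112 - Q)q_G - (25q_G). Setting ∂π_G/∂q_G = 0: 87 - 2q_G - (q_T) = 0.
Best responses: q_T = (61 - q_G)/2, q_G = (87 - q_T)/2.
Solving the pair: q_T = 35/3, q_G = 113/3.
Price P = 112 - 148/3 = 188/3.
Talus's profit: (188/3 - 51)·(35/3) = 1225/9.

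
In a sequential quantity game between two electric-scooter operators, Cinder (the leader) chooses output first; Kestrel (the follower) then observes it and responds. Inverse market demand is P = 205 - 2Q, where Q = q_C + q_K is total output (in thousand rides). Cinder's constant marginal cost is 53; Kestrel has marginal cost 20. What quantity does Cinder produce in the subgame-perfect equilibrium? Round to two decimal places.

The follower Kestrel best-responds to any q_C: π_K = (205 - 2Q)q_K - 20q_K.
Follower FOC: 185 - 2q_C - 4q_K = 0, so q_K(q_C) = (185 - 2q_C)/4.
Cinder substitutes q_K(q_C) into its own profit: π_C = q_C(205 - 2q_C - (185 - 2q_C)/2) - 53q_C = (225/2 - q_C)q_C - 53q_C.
The leader's first-order condition 119/2 - 2q_C = 0 yields q_C = 119/4.
Then q_K = (185 - 2·(119/4))/4 = 251/8.

29.75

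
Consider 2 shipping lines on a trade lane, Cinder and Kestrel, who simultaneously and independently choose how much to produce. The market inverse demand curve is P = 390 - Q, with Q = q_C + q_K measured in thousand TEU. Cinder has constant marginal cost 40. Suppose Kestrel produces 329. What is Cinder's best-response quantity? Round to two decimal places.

With the rival's output fixed at 329, Cinder's profit is π_C = (390 - 329 - q_C)q_C - (40q_C) = (61 - q_C)q_C - (40q_C).
∂π_C/∂q_C = 21 - 2q_C = 0, so q_C = 21/2.

10.50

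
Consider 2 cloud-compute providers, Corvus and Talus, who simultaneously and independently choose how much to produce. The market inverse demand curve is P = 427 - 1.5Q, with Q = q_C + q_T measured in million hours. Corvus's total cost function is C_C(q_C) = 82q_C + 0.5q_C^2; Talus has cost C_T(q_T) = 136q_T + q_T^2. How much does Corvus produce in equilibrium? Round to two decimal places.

72.59

Corvus's profit: π_C = (427 - 1.5Q)q_C - (82q_C + (1/2)q_C²). Setting ∂π_C/∂q_C = 0: 345 - 4q_C - (3/2)(q_T) = 0.
Talus's profit: π_T = (427 - 1.5Q)q_T - (136q_T + q_T²). Setting ∂π_T/∂q_T = 0: 291 - 5q_T - (3/2)(q_C) = 0.
Best responses: q_C = (345 - (3/2)q_T)/4, q_T = (291 - (3/2)q_C)/5.
Solving the pair: q_C = 72.5915, q_T = 36.4225.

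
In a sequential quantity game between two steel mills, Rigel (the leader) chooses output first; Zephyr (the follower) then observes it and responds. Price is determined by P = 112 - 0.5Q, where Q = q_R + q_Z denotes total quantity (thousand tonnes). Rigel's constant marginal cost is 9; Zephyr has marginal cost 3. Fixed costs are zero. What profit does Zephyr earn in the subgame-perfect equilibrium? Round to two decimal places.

Solve by backward induction. Given q_R, the follower Zephyr maximises π_Z = (112 - (1/2)q_R - (1/2)q_Z)q_Z - 3q_Z.
∂π_Z/∂q_Z = 109 - (1/2)q_R - q_Z = 0 gives the reaction function q_Z = (109 - (1/2)q_R).
Rigel substitutes q_Z(q_R) into its own profit: π_R = q_R(112 - (1/2)q_R - (109 - (1/2)q_R)/2) - 9q_R = (115/2 - (1/4)q_R)q_R - 9q_R.
The leader's first-order condition 97/2 - (1/2)q_R = 0 yields q_R = 97.
Then q_Z = (109 - (1/2)·97) = 121/2.
Price P = 112 - (1/2)·(315/2) = 133/4.
Zephyr's profit: (133/4 - 3)·(121/2) = 1830.1250.

1830.13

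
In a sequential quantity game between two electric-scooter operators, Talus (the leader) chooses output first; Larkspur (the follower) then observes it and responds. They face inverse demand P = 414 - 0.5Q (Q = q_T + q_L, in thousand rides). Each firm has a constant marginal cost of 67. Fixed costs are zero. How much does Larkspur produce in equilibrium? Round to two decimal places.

173.50

The follower Larkspur best-responds to any q_T: π_L = (414 - 0.5Q)q_L - 67q_L.
Follower FOC: 347 - (1/2)q_T - q_L = 0, so q_L(q_T) = (347 - (1/2)q_T).
Talus substitutes q_L(q_T) into its own profit: π_T = q_T(414 - (1/2)q_T - (347 - (1/2)q_T)/2) - 67q_T = (481/2 - (1/4)q_T)q_T - 67q_T.
Maximising: ∂π_T/∂q_T = 347/2 - (1/2)q_T = 0, giving q_T = 347.
Then q_L = (347 - (1/2)·347) = 347/2.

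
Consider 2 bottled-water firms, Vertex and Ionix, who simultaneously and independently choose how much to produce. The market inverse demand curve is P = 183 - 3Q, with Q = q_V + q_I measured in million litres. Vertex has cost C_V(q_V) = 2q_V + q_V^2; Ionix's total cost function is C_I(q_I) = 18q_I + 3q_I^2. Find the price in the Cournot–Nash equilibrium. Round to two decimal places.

98.38

Vertex's profit: π_V = (183 - 3Q)q_V - (2q_V + q_V²). Setting ∂π_V/∂q_V = 0: 181 - 8q_V - 3(q_I) = 0.
Ionix's profit: π_I = (183 - 3Q)q_I - (18q_I + 3q_I²). Setting ∂π_I/∂q_I = 0: 165 - 12q_I - 3(q_V) = 0.
So q_V = (181 - 3q_I)/8 and q_I = (165 - 3q_V)/12.
Substituting one into the other gives q_V = 559/29 and q_I = 259/29.
Total output Q = 818/29, so price P = 183 - 3·(818/29) = 98.3793.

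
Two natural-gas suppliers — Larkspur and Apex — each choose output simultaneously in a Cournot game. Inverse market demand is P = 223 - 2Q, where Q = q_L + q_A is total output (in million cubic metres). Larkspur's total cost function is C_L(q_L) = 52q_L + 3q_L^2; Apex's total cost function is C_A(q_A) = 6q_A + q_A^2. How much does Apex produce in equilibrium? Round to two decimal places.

32.64

Larkspur's profit: π_L = (223 - 2Q)q_L - (52q_L + 3q_L²). Setting ∂π_L/∂q_L = 0: 171 - 10q_L - 2(q_A) = 0.
Apex's first-order condition: 217 - 6q_A - 2(q_L) = 0.
Best responses: q_L = (171 - 2q_A)/10, q_A = (217 - 2q_L)/6.
Solving the pair: q_L = 74/7, q_A = 457/14.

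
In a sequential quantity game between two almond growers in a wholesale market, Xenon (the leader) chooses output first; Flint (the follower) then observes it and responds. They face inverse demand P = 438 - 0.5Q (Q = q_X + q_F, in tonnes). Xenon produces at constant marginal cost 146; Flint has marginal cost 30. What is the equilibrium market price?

Solve by backward induction. Given q_X, the follower Flint maximises π_F = (438 - (1/2)q_X - (1/2)q_F)q_F - 30q_F.
Follower FOC: 408 - (1/2)q_X - q_F = 0, so q_F(q_X) = (408 - (1/2)q_X).
Xenon substitutes q_F(q_X) into its own profit: π_X = q_X(438 - (1/2)q_X - (408 - (1/2)q_X)/2) - 146q_X = (234 - (1/4)q_X)q_X - 146q_X.
The leader's first-order condition 88 - (1/2)q_X = 0 yields q_X = 176.
Then q_F = (408 - (1/2)·176) = 320.
Total output Q = 496, so price P = 438 - (1/2)·496 = 190.

190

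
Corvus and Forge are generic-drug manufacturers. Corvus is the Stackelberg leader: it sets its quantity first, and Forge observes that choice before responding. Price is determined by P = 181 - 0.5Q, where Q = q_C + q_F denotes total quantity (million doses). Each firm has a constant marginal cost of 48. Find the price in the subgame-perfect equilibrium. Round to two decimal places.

The follower Forge best-responds to any q_C: π_F = (181 - 0.5Q)q_F - 48q_F.
Setting the follower's marginal profit to zero, 133 - (1/2)q_C - q_F = 0, i.e. q_F = (133 - (1/2)q_C).
The leader anticipates this reaction. Substituting into P = 181 - 0.5Q gives P = 229/2 - (1/4)q_C, so π_C = (229/2 - (1/4)q_C)q_C - 48q_C.
The leader's first-order condition 133/2 - (1/2)q_C = 0 yields q_C = 133.
Then q_F = (133 - (1/2)·133) = 133/2.
Total output Q = 399/2, so price P = 181 - (1/2)·(399/2) = 325/4.

81.25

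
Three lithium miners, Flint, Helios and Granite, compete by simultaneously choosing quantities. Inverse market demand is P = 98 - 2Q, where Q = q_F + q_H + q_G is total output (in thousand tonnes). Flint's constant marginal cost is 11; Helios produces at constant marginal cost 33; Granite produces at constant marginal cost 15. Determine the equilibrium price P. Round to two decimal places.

Flint's profit: π_F = (98 - 2Q)q_F - (11q_F). Setting ∂π_F/∂q_F = 0: 87 - 4q_F - 2(q_H + q_G) = 0.
Helios's profit: π_H = (98 - 2Q)q_H - (33q_H). Setting ∂π_H/∂q_H = 0: 65 - 4q_H - 2(q_F + q_G) = 0.
Granite's first-order condition: 83 - 4q_G - 2(q_F + q_H) = 0.
Adding the 3 first-order conditions: 235 − 8Q = 0, so Q = 235/8.
Back-substituting: q_F = (87 − 235/4)/2 = 113/8, q_H = (65 − 235/4)/2 = 25/8, q_G = (83 − 235/4)/2 = 97/8.
Total output Q = 235/8, so price P = 98 - 2·(235/8) = 157/4.

39.25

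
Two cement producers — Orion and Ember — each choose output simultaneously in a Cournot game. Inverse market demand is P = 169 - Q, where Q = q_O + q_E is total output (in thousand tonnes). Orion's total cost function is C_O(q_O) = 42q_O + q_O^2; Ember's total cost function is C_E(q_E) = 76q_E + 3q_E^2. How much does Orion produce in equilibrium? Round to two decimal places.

29.77

Orion's profit: π_O = (169 - Q)q_O - (42q_O + q_O²). Setting ∂π_O/∂q_O = 0: 127 - 4q_O - (q_E) = 0.
Ember's profit: π_E = (169 - Q)q_E - (76q_E + 3q_E²). Setting ∂π_E/∂q_E = 0: 93 - 8q_E - (q_O) = 0.
So q_O = (127 - q_E)/4 and q_E = (93 - q_O)/8.
Solving the pair: q_O = 923/31, q_E = 245/31.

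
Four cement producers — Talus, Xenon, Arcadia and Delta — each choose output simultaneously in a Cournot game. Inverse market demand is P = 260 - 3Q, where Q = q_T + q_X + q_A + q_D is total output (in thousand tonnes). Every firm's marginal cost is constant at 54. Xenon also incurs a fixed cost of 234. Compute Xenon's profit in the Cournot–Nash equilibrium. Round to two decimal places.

A representative firm's profit is π_i = q_i(260 - 3Q) - 54q_i.
First-order condition (treating rivals' output as given): 206 - 6q_i - 3·Σ_{j≠i} q_j = 0.
By symmetry each firm produces the same amount; substituting Σ_{j≠i} q_j = 3q_i yields q_i = 206/15.
Price P = 260 - 3·(824/15) = 476/5.
Xenon's profit: (476/5 - 54)·(206/15) - 234 = 331.8133.

331.81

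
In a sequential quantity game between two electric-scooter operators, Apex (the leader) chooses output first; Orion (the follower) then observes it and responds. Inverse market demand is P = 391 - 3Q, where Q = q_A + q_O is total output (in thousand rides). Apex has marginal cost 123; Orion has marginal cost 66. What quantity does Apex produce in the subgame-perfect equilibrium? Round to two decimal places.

The follower Orion best-responds to any q_A: π_O = (391 - 3Q)q_O - 66q_O.
Setting the follower's marginal profit to zero, 325 - 3q_A - 6q_O = 0, i.e. q_O = (325 - 3q_A)/6.
Apex substitutes q_O(q_A) into its own profit: π_A = q_A(391 - 3q_A - (325 - 3q_A)/2) - 123q_A = (457/2 - (3/2)q_A)q_A - 123q_A.
Leader FOC: 211/2 - 3q_A = 0, so q_A = 211/6.
Then q_O = (325 - 3·(211/6))/6 = 439/12.

35.17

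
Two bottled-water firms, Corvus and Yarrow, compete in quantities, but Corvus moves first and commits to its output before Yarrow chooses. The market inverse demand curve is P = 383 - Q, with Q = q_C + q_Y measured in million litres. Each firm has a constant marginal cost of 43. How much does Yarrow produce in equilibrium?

Solve by backward induction. Given q_C, the follower Yarrow maximises π_Y = (383 - q_C - q_Y)q_Y - 43q_Y.
Setting the follower's marginal profit to zero, 340 - q_C - 2q_Y = 0, i.e. q_Y = (340 - q_C)/2.
Corvus substitutes q_Y(q_C) into its own profit: π_C = q_C(383 - q_C - (340 - q_C)/2) - 43q_C = (213 - (1/2)q_C)q_C - 43q_C.
Leader FOC: 170 - q_C = 0, so q_C = 170.
Then q_Y = (340 - 170)/2 = 85.

85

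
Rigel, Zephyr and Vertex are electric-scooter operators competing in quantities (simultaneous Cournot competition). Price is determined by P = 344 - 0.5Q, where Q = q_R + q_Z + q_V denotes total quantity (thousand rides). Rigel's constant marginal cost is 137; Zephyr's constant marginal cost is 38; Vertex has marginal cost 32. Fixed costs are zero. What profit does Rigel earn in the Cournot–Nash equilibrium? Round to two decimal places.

1.13

Rigel's profit: π_R = (344 - 0.5Q)q_R - (137q_R). Setting ∂π_R/∂q_R = 0: 207 - q_R - (1/2)(q_Z + q_V) = 0.
Zephyr's profit: π_Z = (344 - 0.5Q)q_Z - (38q_Z). Setting ∂π_Z/∂q_Z = 0: 306 - q_Z - (1/2)(q_R + q_V) = 0.
Vertex's first-order condition: 312 - q_V - (1/2)(q_R + q_Z) = 0.
Summing all 3 equations gives 825 − 2Q = 0, hence Q = 825/2.
Back-substituting: q_R = (207 − 825/4)/(1/2) = 3/2, q_Z = (306 − 825/4)/(1/2) = 399/2, q_V = (312 − 825/4)/(1/2) = 423/2.
Price P = 344 - (1/2)·(825/2) = 551/4.
Rigel's profit: (551/4 - 137)·(3/2) = 9/8.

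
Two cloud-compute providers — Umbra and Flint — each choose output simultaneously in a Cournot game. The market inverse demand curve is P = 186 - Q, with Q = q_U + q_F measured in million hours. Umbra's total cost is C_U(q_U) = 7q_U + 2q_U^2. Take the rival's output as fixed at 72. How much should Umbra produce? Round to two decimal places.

17.83

With the rival's output fixed at 72, Umbra's profit is π_U = (186 - 72 - q_U)q_U - (7q_U + 2q_U²) = (114 - q_U)q_U - (7q_U + 2q_U²).
∂π_U/∂q_U = 107 - 6q_U = 0, so q_U = 107/6.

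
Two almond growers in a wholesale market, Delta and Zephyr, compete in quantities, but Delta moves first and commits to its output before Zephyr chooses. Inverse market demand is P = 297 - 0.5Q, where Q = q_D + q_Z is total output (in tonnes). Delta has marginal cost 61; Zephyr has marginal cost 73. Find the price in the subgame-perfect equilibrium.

123

Solve by backward induction. Given q_D, the follower Zephyr maximises π_Z = (297 - (1/2)q_D - (1/2)q_Z)q_Z - 73q_Z.
∂π_Z/∂q_Z = 224 - (1/2)q_D - q_Z = 0 gives the reaction function q_Z = (224 - (1/2)q_D).
Delta substitutes q_Z(q_D) into its own profit: π_D = q_D(297 - (1/2)q_D - (224 - (1/2)q_D)/2) - 61q_D = (185 - (1/4)q_D)q_D - 61q_D.
The leader's first-order condition 124 - (1/2)q_D = 0 yields q_D = 248.
Then q_Z = (224 - (1/2)·248) = 100.
Total output Q = 348, so price P = 297 - (1/2)·348 = 123.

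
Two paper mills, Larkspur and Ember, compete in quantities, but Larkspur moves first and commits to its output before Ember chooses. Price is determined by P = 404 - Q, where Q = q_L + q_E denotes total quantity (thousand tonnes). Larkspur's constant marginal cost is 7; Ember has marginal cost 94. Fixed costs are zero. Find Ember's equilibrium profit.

1156

Solve by backward induction. Given q_L, the follower Ember maximises π_E = (404 - q_L - q_E)q_E - 94q_E.
Setting the follower's marginal profit to zero, 310 - q_L - 2q_E = 0, i.e. q_E = (310 - q_L)/2.
The leader anticipates this reaction. Substituting into P = 404 - Q gives P = 249 - (1/2)q_L, so π_L = (249 - (1/2)q_L)q_L - 7q_L.
Maximising: ∂π_L/∂q_L = 242 - q_L = 0, giving q_L = 242.
Then q_E = (310 - 242)/2 = 34.
Price P = 404 - 276 = 128.
Ember's profit: (128 - 94)·34 = 1156.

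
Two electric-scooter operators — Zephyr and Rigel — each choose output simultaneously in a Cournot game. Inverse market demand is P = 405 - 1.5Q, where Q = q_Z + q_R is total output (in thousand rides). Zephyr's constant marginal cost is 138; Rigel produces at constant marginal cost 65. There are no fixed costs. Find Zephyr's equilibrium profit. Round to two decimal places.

2787.85

Zephyr's profit: π_Z = (405 - 1.5Q)q_Z - (138q_Z). Setting ∂π_Z/∂q_Z = 0: 267 - 3q_Z - (3/2)(q_R) = 0.
Rigel's profit: π_R = (405 - 1.5Q)q_R - (65q_R). Setting ∂π_R/∂q_R = 0: 340 - 3q_R - (3/2)(q_Z) = 0.
Rearranging gives the reaction functions q_Z = (267 - (3/2)q_R)/3 and q_R = (340 - (3/2)q_Z)/3.
Substituting one into the other gives q_Z = 388/9 and q_R = 826/9.
Price P = 405 - (3/2)·(1214/9) = 608/3.
Zephyr's profit: (608/3 - 138)·(388/9) = 2787.8519.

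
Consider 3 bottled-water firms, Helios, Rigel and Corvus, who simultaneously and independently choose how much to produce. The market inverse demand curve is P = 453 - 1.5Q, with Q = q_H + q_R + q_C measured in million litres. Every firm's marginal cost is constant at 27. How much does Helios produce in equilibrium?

Each firm earns π_i = (453 - 1.5Q)q_i - 27q_i.
First-order condition (treating rivals' output as given): 426 - 3q_i - (3/2)·Σ_{j≠i} q_j = 0.
By symmetry each firm produces the same amount; substituting Σ_{j≠i} q_j = 2q_i yields q_i = 426/6 = 71.

71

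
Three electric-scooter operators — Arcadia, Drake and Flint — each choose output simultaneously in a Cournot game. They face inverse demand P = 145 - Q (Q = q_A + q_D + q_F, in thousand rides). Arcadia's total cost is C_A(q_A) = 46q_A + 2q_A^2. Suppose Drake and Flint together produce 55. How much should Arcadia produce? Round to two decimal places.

7.33

With rivals' combined output fixed at 55, Arcadia's profit is π_A = (145 - 55 - q_A)q_A - (46q_A + 2q_A²) = (90 - q_A)q_A - (46q_A + 2q_A²).
∂π_A/∂q_A = 44 - 6q_A = 0, so q_A = 22/3.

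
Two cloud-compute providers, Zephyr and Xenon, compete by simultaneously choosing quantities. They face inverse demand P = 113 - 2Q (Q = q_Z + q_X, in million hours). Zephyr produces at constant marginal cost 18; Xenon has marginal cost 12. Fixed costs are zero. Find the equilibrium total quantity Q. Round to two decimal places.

Zephyr's profit: π_Z = (113 - 2Q)q_Z - (18q_Z). Setting ∂π_Z/∂q_Z = 0: 95 - 4q_Z - 2(q_X) = 0.
Xenon's profit: π_X = (113 - 2Q)q_X - (12q_X). Setting ∂π_X/∂q_X = 0: 101 - 4q_X - 2(q_Z) = 0.
Best responses: q_Z = (95 - 2q_X)/4, q_X = (101 - 2q_Z)/4.
Solving the pair: q_Z = 89/6, q_X = 107/6.
Total output Q = 89/6 + 107/6 = 98/3.

32.67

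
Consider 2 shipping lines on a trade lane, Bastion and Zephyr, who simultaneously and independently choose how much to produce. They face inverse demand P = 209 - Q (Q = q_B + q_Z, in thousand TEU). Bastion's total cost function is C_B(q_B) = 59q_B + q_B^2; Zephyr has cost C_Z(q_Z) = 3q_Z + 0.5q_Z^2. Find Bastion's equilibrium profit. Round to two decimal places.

984.07

Bastion's profit: π_B = (209 - Q)q_B - (59q_B + q_B²). Setting ∂π_B/∂q_B = 0: 150 - 4q_B - (q_Z) = 0.
Zephyr's first-order condition: 206 - 3q_Z - (q_B) = 0.
So q_B = (150 - q_Z)/4 and q_Z = (206 - q_B)/3.
Solving the pair: q_B = 244/11, q_Z = 674/11.
Price P = 209 - 918/11 = 1381/11.
Bastion's profit: (1381/11)·(244/11) - 59·(244/11) - (244/11)² = 984.0661.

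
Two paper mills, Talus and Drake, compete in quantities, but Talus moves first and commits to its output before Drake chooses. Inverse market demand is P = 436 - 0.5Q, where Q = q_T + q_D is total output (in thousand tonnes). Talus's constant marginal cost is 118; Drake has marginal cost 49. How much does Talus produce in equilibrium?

249

Solve by backward induction. Given q_T, the follower Drake maximises π_D = (436 - (1/2)q_T - (1/2)q_D)q_D - 49q_D.
∂π_D/∂q_D = 387 - (1/2)q_T - q_D = 0 gives the reaction function q_D = (387 - (1/2)q_T).
Talus substitutes q_D(q_T) into its own profit: π_T = q_T(436 - (1/2)q_T - (387 - (1/2)q_T)/2) - 118q_T = (485/2 - (1/4)q_T)q_T - 118q_T.
The leader's first-order condition 249/2 - (1/2)q_T = 0 yields q_T = 249.
Then q_D = (387 - (1/2)·249) = 525/2.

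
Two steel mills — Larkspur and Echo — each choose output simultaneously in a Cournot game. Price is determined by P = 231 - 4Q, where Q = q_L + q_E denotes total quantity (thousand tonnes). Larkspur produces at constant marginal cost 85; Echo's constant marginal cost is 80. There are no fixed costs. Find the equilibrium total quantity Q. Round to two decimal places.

24.75

Larkspur's profit: π_L = (231 - 4Q)q_L - (85q_L). Setting ∂π_L/∂q_L = 0: 146 - 8q_L - 4(q_E) = 0.
Echo's profit: π_E = (231 - 4Q)q_E - (80q_E). Setting ∂π_E/∂q_E = 0: 151 - 8q_E - 4(q_L) = 0.
Best responses: q_L = (146 - 4q_E)/8, q_E = (151 - 4q_L)/8.
Substituting one into the other gives q_L = 47/4 and q_E = 13.
Total output Q = 47/4 + 13 = 99/4.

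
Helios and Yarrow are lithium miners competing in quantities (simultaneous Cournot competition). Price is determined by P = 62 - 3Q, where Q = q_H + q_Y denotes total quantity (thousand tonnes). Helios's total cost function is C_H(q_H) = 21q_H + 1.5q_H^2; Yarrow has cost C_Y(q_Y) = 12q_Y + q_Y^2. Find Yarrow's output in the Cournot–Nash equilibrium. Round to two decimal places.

5.19

Helios's profit: π_H = (62 - 3Q)q_H - (21q_H + (3/2)q_H²). Setting ∂π_H/∂q_H = 0: 41 - 9q_H - 3(q_Y) = 0.
Yarrow's profit: π_Y = (62 - 3Q)q_Y - (12q_Y + q_Y²). Setting ∂π_Y/∂q_Y = 0: 50 - 8q_Y - 3(q_H) = 0.
Best responses: q_H = (41 - 3q_Y)/9, q_Y = (50 - 3q_H)/8.
Solving the pair: q_H = 178/63, q_Y = 109/21.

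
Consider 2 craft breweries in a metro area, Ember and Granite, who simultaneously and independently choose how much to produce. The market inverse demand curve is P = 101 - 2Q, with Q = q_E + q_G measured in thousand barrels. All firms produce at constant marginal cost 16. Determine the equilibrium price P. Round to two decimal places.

44.33

A representative firm's profit is π_i = q_i(101 - 2Q) - 16q_i.
First-order condition (treating rivals' output as given): 85 - 4q_i - 2q_j = 0.
With identical firms every q_j equals q_i, so q_j = q_i and 85 = 6q_i, giving q_i = 85/6.
Total output Q = 85/3, so price P = 101 - 2·(85/3) = 133/3.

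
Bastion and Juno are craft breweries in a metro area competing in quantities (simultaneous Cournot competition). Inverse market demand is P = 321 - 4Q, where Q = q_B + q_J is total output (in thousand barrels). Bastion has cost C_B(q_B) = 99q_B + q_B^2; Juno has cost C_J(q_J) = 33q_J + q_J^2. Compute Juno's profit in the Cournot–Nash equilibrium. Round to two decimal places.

2811.84

Bastion's profit: π_B = (321 - 4Q)q_B - (99q_B + q_B²). Setting ∂π_B/∂q_B = 0: 222 - 10q_B - 4(q_J) = 0.
Juno's first-order condition: 288 - 10q_J - 4(q_B) = 0.
Best responses: q_B = (222 - 4q_J)/10, q_J = (288 - 4q_B)/10.
Substituting one into the other gives q_B = 89/7 and q_J = 166/7.
Price P = 321 - 4·(255/7) = 1227/7.
Juno's profit: (1227/7)·(166/7) - 33·(166/7) - (166/7)² = 2811.8367.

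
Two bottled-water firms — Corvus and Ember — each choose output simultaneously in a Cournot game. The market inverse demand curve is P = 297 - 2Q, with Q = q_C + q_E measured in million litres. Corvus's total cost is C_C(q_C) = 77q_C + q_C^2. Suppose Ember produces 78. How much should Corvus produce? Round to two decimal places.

With the rival's output fixed at 78, Corvus's profit is π_C = (297 - 2·78 - 2q_C)q_C - (77q_C + q_C²) = (141 - 2q_C)q_C - (77q_C + q_C²).
∂π_C/∂q_C = 64 - 6q_C = 0, so q_C = 32/3.

10.67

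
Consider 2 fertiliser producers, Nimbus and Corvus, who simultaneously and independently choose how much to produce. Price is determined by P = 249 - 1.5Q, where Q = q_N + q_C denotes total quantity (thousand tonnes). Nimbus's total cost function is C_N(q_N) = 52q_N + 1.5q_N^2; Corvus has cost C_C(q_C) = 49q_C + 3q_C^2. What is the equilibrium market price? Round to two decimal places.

180.09

Nimbus's profit: π_N = (249 - 1.5Q)q_N - (52q_N + (3/2)q_N²). Setting ∂π_N/∂q_N = 0: 197 - 6q_N - (3/2)(q_C) = 0.
Corvus's profit: π_C = (249 - 1.5Q)q_C - (49q_C + 3q_C²). Setting ∂π_C/∂q_C = 0: 200 - 9q_C - (3/2)(q_N) = 0.
So q_N = (197 - (3/2)q_C)/6 and q_C = (200 - (3/2)q_N)/9.
Substituting one into the other gives q_N = 1964/69 and q_C = 402/23.
Total output Q = 45.9420, so price P = 249 - (3/2)·45.9420 = 180.0870.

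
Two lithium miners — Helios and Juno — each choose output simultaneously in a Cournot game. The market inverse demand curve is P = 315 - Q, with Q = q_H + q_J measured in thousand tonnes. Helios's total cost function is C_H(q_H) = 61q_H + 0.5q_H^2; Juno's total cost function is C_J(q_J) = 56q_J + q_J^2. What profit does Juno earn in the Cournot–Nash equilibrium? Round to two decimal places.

Helios's profit: π_H = (315 - Q)q_H - (61q_H + (1/2)q_H²). Setting ∂π_H/∂q_H = 0: 254 - 3q_H - (q_J) = 0.
Juno's profit: π_J = (315 - Q)q_J - (56q_J + q_J²). Setting ∂π_J/∂q_J = 0: 259 - 4q_J - (q_H) = 0.
Best responses: q_H = (254 - q_J)/3, q_J = (259 - q_H)/4.
Substituting one into the other gives q_H = 757/11 and q_J = 523/11.
Price P = 315 - 1280/11 = 198.6364.
Juno's profit: 198.6364·(523/11) - 56·(523/11) - (523/11)² = 4521.1405.

4521.14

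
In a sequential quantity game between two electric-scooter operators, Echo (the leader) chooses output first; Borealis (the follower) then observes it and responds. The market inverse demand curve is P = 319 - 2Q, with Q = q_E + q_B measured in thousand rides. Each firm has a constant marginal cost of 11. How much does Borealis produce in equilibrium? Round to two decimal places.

38.50

The follower Borealis best-responds to any q_E: π_B = (319 - 2Q)q_B - 11q_B.
Follower FOC: 308 - 2q_E - 4q_B = 0, so q_B(q_E) = (308 - 2q_E)/4.
The leader anticipates this reaction. Substituting into P = 319 - 2Q gives P = 165 - q_E, so π_E = (165 - q_E)q_E - 11q_E.
The leader's first-order condition 154 - 2q_E = 0 yields q_E = 77.
Then q_B = (308 - 2·77)/4 = 77/2.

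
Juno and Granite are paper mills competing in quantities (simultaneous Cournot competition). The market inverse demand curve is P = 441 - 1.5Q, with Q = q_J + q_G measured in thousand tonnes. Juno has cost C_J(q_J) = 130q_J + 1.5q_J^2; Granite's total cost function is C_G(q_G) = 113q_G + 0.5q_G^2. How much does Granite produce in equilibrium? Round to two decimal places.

Juno's profit: π_J = (441 - 1.5Q)q_J - (130q_J + (3/2)q_J²). Setting ∂π_J/∂q_J = 0: 311 - 6q_J - (3/2)(q_G) = 0.
Granite's profit: π_G = (441 - 1.5Q)q_G - (113q_G + (1/2)q_G²). Setting ∂π_G/∂q_G = 0: 328 - 4q_G - (3/2)(q_J) = 0.
Best responses: q_J = (311 - (3/2)q_G)/6, q_G = (328 - (3/2)q_J)/4.
Substituting one into the other gives q_J = 34.5747 and q_G = 69.0345.

69.03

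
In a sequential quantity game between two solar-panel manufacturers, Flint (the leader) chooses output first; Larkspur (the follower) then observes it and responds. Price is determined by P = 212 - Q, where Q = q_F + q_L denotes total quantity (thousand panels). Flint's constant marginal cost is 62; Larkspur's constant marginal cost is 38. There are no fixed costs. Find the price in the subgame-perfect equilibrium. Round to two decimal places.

93.50

Solve by backward induction. Given q_F, the follower Larkspur maximises π_L = (212 - q_F - q_L)q_L - 38q_L.
∂π_L/∂q_L = 174 - q_F - 2q_L = 0 gives the reaction function q_L = (174 - q_F)/2.
Flint substitutes q_L(q_F) into its own profit: π_F = q_F(212 - q_F - (174 - q_F)/2) - 62q_F = (125 - (1/2)q_F)q_F - 62q_F.
Leader FOC: 63 - q_F = 0, so q_F = 63.
Then q_L = (174 - 63)/2 = 111/2.
Total output Q = 237/2, so price P = 212 - 237/2 = 187/2.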